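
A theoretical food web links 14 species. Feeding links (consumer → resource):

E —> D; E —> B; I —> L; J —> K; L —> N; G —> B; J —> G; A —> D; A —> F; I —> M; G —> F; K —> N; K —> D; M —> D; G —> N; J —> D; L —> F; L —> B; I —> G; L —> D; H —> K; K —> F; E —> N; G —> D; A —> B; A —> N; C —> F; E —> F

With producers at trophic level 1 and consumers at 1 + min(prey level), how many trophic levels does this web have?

Producers (level 1): B, N, D, F.
Following each consumer down to its lowest-level prey: N → K → H (levels 1 through 3).
All prey of H (K 2) are at level 2 or above, so H is at level 1 + 2 = 3.
Every consumer has at least one prey at level 2 or below, so none exceeds level 3.

3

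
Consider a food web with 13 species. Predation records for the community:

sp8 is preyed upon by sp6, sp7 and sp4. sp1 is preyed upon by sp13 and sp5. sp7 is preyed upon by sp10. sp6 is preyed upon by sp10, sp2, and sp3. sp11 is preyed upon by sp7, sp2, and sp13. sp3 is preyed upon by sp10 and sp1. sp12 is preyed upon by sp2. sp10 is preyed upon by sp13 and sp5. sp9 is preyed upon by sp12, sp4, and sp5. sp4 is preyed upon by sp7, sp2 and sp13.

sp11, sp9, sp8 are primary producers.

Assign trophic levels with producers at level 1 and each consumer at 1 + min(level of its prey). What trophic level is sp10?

sp8 is a producer → level 1.
sp6 eats sp8 → level 2.
sp10 eats sp6 → level 3.
No prey of sp10 is below level 2, so 3 is the minimum.

Trophic level 3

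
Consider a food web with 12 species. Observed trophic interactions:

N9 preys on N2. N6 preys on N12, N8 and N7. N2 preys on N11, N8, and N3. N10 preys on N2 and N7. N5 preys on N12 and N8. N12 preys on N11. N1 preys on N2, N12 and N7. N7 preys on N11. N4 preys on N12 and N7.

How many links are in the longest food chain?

2 links

One longest chain: N11 → N7 → N4.
It has 3 species and 2 links.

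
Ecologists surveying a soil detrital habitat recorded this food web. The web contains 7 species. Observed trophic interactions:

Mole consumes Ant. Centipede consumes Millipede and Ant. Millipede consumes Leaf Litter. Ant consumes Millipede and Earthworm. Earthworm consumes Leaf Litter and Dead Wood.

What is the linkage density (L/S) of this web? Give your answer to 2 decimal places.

L/S = 1.14

There are L = 8 links among S = 7 species.
L/S = 8/7 = 1.1429 ≈ 1.14.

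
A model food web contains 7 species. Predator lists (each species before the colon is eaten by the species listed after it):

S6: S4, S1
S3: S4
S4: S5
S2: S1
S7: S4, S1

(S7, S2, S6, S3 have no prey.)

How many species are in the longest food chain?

3 species

One longest chain: S7 → S4 → S5.
It has 3 species and 2 links.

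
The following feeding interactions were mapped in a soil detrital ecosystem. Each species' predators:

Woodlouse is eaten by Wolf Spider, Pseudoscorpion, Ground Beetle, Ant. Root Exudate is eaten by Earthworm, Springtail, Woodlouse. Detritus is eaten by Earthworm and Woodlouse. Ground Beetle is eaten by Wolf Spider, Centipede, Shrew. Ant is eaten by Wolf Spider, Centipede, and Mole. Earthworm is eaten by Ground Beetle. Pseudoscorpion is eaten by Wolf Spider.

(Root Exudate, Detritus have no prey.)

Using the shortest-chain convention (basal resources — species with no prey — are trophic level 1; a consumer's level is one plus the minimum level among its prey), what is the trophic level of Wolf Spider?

Trophic level 3

Root Exudate has no prey (basal) → level 1.
Woodlouse eats Root Exudate → level 2.
Wolf Spider eats Woodlouse → level 3.
No prey of Wolf Spider is below level 2, so 3 is the minimum.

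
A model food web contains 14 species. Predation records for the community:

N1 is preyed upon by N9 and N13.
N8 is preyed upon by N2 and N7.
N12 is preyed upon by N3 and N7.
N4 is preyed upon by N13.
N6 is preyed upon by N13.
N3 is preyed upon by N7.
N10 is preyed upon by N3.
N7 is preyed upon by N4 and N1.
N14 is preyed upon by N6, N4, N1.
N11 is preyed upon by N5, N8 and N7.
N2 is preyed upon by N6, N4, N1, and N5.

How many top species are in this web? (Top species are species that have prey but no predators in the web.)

3

Top species (has prey, but nothing eats it): N5, N9, N13.
Count: 3.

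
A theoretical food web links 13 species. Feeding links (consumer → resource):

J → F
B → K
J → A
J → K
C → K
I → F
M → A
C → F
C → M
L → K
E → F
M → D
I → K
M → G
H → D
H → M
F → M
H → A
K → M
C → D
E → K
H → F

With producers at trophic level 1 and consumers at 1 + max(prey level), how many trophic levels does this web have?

4

Producers (level 1): G, D, A.
G → M → F → H gives H level 4.
No species has a prey at level 4, so no species reaches level 5.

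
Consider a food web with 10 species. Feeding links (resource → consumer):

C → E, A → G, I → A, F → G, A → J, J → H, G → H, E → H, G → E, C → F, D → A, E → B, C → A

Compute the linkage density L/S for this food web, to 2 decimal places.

L/S = 1.30

There are L = 13 links among S = 10 species.
L/S = 13/10 = 1.3000 ≈ 1.30.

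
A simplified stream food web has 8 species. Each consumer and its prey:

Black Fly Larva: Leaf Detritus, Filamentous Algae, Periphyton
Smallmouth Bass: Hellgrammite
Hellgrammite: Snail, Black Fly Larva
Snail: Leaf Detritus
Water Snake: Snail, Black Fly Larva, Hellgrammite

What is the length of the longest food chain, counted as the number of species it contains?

One longest chain: Leaf Detritus → Snail → Hellgrammite → Smallmouth Bass.
It has 4 species and 3 links.

4 species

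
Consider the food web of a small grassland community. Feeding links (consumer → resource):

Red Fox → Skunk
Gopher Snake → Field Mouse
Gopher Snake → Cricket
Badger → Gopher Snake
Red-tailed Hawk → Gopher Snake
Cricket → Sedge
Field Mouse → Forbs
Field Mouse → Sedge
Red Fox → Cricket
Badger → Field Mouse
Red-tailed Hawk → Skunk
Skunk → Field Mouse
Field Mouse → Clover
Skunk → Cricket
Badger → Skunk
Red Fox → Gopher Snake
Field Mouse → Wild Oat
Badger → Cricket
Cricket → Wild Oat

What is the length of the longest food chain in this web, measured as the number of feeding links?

One longest chain: Wild Oat → Field Mouse → Gopher Snake → Red Fox.
It has 4 species and 3 links.

3 links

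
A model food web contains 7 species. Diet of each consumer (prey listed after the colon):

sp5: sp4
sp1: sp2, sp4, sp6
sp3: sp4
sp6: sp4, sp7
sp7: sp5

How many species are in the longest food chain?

5 species

One longest chain: sp4 → sp5 → sp7 → sp6 → sp1.
It has 5 species and 4 links.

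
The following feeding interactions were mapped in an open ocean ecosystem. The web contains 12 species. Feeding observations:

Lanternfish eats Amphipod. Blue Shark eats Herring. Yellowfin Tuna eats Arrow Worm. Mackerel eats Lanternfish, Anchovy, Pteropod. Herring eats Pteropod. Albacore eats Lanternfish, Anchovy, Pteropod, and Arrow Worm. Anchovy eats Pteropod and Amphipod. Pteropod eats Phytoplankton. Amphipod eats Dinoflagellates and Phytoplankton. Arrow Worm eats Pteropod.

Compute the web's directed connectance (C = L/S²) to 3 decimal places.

The web has S = 12 species and L = 17 feeding links.
C = L / S² = 17 / 144 = 0.1181 ≈ 0.118.

C = 0.118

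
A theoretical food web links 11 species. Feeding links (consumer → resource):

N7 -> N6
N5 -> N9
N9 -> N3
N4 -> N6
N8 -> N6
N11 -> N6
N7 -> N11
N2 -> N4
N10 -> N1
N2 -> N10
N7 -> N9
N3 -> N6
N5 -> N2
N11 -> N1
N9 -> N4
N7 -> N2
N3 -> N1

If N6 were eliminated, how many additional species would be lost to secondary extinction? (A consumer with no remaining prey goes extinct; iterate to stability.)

Remove N6.
Round 1: N8 (all prey gone), N4 (all prey gone) → extinct.
No further losses. Total secondary extinctions: 2.

2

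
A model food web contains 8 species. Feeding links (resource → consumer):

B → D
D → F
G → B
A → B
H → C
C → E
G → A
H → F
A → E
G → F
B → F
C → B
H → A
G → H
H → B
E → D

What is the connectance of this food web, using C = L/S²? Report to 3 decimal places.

C = 0.250

The web has S = 8 species and L = 16 feeding links.
C = L / S² = 16 / 64 = 0.2500 ≈ 0.250.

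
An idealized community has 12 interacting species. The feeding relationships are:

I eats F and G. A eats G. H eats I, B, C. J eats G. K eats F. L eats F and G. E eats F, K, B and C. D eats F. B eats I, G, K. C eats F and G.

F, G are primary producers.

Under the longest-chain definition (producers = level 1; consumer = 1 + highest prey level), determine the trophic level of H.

F is a producer → level 1.
I eats F (level 1); other prey at levels: G 1 → level 2.
B eats I (level 2); other prey at levels: G 1, K 2 → level 3.
H eats B (level 3); other prey at levels: C 2, I 2 → level 4.

Trophic level 4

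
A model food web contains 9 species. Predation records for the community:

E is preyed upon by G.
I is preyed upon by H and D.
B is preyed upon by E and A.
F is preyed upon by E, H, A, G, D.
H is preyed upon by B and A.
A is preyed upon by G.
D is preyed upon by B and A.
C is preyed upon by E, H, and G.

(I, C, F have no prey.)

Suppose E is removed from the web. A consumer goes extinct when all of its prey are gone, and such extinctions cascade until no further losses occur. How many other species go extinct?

Remove E.
Every predator of it retains at least one other prey: G still has C, F, A.
No consumer loses all prey, so no secondary extinctions occur.

0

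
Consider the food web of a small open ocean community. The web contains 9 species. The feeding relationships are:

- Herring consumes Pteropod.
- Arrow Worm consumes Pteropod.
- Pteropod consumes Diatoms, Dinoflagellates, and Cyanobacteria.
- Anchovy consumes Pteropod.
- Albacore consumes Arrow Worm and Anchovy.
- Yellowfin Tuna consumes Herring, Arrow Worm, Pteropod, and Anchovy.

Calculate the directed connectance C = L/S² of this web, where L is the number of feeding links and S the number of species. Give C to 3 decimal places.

C = 0.148

The web has S = 9 species and L = 12 feeding links.
C = L / S² = 12 / 81 = 0.1481 ≈ 0.148.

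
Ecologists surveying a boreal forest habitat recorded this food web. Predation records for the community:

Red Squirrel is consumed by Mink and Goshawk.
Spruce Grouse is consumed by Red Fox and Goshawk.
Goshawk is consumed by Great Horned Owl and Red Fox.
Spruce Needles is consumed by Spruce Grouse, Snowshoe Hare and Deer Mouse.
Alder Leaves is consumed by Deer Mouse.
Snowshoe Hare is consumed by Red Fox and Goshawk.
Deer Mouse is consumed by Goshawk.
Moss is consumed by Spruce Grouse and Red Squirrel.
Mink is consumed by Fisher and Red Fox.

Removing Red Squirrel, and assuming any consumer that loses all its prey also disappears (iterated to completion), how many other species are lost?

2

Remove Red Squirrel.
Round 1: Mink (all prey gone) → extinct.
Round 2: Fisher (all prey gone) → extinct.
No further losses. Total secondary extinctions: 2.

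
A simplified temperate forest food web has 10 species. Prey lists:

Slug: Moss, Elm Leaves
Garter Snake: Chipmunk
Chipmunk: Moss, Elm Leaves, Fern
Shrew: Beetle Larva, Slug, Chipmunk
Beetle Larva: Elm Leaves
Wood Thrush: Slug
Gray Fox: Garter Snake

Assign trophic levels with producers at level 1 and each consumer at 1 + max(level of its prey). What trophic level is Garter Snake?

Moss is a producer → level 1.
Chipmunk eats Moss (level 1); other prey at levels: Elm Leaves 1, Fern 1 → level 2.
Garter Snake eats Chipmunk → level 3.

Trophic level 3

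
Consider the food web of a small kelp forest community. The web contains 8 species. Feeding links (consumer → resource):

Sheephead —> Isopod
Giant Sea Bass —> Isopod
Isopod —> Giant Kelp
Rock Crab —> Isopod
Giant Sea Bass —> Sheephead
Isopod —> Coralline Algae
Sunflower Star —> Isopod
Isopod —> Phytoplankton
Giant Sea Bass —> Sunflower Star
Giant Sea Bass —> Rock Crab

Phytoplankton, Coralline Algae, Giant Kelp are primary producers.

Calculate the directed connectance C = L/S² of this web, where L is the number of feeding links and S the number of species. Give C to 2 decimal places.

The web has S = 8 species and L = 10 feeding links.
C = L / S² = 10 / 64 = 0.1562 ≈ 0.16.

C = 0.16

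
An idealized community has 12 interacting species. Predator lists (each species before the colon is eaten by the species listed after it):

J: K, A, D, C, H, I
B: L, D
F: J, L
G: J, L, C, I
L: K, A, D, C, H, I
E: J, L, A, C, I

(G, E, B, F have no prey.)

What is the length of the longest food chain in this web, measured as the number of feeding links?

2 links

One longest chain: G → J → K.
It has 3 species and 2 links.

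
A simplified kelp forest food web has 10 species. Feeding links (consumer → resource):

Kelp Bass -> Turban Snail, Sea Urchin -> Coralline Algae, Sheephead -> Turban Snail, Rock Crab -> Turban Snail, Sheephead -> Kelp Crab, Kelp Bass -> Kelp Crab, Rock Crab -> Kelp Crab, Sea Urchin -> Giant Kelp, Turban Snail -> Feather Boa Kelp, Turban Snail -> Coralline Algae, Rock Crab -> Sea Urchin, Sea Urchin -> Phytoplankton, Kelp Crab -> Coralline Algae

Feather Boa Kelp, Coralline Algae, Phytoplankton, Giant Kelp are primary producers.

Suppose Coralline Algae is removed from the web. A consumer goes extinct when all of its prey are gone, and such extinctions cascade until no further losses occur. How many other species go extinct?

1

Remove Coralline Algae.
Round 1: Kelp Crab (all prey gone) → extinct.
No further losses. Total secondary extinctions: 1.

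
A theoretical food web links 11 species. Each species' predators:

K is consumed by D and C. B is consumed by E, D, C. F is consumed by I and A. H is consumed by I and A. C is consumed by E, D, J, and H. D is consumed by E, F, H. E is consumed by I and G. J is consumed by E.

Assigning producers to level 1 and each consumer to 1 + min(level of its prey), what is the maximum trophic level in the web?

4

Producers (level 1): B, K.
Following each consumer down to its lowest-level prey: B → D → F → A (levels 1 through 4).
All prey of A (F 3, H 3) are at level 3 or above, so A is at level 1 + 3 = 4.
Every consumer has at least one prey at level 3 or below, so none exceeds level 4.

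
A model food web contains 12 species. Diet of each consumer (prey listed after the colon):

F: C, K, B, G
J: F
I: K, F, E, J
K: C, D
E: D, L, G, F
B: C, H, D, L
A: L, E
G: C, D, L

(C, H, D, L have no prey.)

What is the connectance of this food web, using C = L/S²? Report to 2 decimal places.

C = 0.17

The web has S = 12 species and L = 24 feeding links.
C = L / S² = 24 / 144 = 0.1667 ≈ 0.17.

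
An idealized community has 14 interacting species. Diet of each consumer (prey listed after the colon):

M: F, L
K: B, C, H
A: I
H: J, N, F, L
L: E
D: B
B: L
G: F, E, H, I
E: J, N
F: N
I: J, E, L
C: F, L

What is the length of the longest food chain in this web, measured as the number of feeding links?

4 links

One longest chain: J → E → L → H → G.
It has 5 species and 4 links.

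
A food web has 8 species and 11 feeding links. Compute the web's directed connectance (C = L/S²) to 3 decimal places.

C = 0.172

The web has S = 8 species and L = 11 feeding links.
C = L / S² = 11 / 64 = 0.1719 ≈ 0.172.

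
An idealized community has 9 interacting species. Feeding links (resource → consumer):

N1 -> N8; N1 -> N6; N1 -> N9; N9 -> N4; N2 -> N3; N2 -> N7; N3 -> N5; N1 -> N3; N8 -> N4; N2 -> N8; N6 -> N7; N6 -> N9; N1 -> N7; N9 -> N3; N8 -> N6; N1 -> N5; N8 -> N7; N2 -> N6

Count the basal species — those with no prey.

2

Basal species (no prey listed): N1, N2.
Count: 2.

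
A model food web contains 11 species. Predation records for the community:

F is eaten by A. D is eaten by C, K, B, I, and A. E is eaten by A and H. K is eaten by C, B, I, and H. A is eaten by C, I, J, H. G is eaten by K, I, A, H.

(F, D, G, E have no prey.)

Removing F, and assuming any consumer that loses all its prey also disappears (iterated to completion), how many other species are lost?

0

Remove F.
Every predator of it retains at least one other prey: A still has D, G, E.
No consumer loses all prey, so no secondary extinctions occur.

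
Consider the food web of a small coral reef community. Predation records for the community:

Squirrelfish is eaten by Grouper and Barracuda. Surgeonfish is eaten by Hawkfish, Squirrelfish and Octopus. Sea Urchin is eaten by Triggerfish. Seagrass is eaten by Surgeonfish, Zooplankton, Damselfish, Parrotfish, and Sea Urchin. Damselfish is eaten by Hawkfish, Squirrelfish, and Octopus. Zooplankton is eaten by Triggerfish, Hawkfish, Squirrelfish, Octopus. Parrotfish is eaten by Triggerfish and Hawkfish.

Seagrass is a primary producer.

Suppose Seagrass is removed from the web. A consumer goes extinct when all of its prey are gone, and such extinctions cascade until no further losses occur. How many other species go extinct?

11

Remove Seagrass.
Round 1: Sea Urchin (all prey gone), Damselfish (all prey gone), Surgeonfish (all prey gone), Zooplankton (all prey gone), Parrotfish (all prey gone) → extinct.
Round 2: Octopus (all prey gone), Hawkfish (all prey gone), Squirrelfish (all prey gone), Triggerfish (all prey gone) → extinct.
Round 3: Grouper (all prey gone), Barracuda (all prey gone) → extinct.
No further losses. Total secondary extinctions: 11.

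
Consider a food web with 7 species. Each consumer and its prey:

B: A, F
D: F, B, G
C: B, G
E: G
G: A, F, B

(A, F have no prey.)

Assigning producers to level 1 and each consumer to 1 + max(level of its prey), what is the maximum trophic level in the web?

Producers (level 1): A, F.
A → B → G → C gives C level 4.
No species has a prey at level 4, so no species reaches level 5.

4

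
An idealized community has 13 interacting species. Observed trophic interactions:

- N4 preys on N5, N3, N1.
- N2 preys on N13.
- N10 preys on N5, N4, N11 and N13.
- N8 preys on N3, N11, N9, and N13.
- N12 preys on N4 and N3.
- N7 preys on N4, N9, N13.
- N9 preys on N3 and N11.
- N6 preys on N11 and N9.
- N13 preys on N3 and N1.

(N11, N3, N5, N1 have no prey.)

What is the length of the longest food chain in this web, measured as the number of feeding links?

2 links

One longest chain: N11 → N9 → N7.
It has 3 species and 2 links.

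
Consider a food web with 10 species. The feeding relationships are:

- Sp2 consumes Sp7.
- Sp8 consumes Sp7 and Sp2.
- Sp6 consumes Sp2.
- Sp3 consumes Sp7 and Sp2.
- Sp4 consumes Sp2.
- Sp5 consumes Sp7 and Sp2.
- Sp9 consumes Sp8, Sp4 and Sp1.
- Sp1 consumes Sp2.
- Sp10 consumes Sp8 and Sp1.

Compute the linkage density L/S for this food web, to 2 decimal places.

L/S = 1.50

There are L = 15 links among S = 10 species.
L/S = 15/10 = 1.5000 ≈ 1.50.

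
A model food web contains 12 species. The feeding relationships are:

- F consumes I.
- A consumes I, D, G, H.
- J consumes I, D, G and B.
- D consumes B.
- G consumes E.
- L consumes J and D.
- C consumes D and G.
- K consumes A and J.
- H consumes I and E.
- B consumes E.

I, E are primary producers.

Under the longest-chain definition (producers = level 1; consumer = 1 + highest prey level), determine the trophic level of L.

E is a producer → level 1.
B eats E → level 2.
D eats B → level 3.
J eats D (level 3); other prey at levels: I 1, G 2, B 2 → level 4.
L eats J (level 4); other prey at levels: D 3 → level 5.

Trophic level 5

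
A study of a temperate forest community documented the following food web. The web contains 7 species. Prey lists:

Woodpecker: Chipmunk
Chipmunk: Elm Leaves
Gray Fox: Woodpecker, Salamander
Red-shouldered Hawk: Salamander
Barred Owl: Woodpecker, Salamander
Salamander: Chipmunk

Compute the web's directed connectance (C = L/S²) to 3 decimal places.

C = 0.163

The web has S = 7 species and L = 8 feeding links.
C = L / S² = 8 / 49 = 0.1633 ≈ 0.163.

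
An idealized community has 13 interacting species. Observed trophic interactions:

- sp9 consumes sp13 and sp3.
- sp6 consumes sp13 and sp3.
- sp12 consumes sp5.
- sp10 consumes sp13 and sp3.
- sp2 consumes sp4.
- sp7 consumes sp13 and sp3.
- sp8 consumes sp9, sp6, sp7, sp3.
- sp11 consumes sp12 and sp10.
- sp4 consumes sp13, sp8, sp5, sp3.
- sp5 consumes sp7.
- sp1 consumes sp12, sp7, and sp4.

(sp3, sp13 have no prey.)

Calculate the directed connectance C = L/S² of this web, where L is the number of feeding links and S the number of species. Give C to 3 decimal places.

C = 0.142

The web has S = 13 species and L = 24 feeding links.
C = L / S² = 24 / 169 = 0.1420 ≈ 0.142.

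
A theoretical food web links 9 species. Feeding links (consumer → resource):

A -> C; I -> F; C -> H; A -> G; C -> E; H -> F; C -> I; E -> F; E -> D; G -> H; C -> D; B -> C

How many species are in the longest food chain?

One longest chain: F → H → C → B.
It has 4 species and 3 links.

4 species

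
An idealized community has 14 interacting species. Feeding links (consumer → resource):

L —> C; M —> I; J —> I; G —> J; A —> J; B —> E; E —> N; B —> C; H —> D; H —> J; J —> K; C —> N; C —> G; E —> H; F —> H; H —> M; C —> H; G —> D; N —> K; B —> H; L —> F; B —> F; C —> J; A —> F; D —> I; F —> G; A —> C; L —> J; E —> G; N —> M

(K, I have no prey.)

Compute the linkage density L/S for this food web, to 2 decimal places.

There are L = 30 links among S = 14 species.
L/S = 30/14 = 2.1429 ≈ 2.14.

L/S = 2.14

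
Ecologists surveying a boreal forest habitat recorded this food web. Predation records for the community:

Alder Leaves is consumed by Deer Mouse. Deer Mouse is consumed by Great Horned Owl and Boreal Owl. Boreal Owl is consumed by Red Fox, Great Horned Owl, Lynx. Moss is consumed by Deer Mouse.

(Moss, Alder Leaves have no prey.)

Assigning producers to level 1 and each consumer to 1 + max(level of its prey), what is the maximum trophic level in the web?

4

Producers (level 1): Moss, Alder Leaves.
Moss → Deer Mouse → Boreal Owl → Great Horned Owl gives Great Horned Owl level 4.
No species has a prey at level 4, so no species reaches level 5.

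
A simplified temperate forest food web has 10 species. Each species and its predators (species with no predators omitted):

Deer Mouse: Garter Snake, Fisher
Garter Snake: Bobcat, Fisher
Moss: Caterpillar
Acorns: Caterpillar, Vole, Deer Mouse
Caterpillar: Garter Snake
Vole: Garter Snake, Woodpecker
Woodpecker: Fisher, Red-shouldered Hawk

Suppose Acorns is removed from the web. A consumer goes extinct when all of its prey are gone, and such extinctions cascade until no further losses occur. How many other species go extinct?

4

Remove Acorns.
Round 1: Vole (all prey gone), Deer Mouse (all prey gone) → extinct.
Round 2: Woodpecker (all prey gone) → extinct.
Round 3: Red-shouldered Hawk (all prey gone) → extinct.
No further losses. Total secondary extinctions: 4.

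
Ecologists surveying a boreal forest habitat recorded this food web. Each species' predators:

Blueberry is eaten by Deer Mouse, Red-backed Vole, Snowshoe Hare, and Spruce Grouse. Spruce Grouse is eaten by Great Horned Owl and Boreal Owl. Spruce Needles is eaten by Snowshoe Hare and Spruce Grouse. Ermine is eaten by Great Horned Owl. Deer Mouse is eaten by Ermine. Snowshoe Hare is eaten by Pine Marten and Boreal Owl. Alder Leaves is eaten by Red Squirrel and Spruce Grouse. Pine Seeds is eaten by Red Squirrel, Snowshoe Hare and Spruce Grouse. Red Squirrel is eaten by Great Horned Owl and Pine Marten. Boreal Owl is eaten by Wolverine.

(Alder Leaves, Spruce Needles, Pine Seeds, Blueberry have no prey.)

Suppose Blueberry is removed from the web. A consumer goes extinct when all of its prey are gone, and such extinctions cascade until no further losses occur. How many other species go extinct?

3

Remove Blueberry.
Round 1: Red-backed Vole (all prey gone), Deer Mouse (all prey gone) → extinct.
Round 2: Ermine (all prey gone) → extinct.
No further losses. Total secondary extinctions: 3.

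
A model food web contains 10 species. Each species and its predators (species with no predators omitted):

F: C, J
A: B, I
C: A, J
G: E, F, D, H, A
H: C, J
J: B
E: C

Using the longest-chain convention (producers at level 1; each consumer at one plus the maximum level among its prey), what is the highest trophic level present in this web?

5

Producers (level 1): G.
G → E → C → A → B gives B level 5.
No species has a prey at level 5, so no species reaches level 6.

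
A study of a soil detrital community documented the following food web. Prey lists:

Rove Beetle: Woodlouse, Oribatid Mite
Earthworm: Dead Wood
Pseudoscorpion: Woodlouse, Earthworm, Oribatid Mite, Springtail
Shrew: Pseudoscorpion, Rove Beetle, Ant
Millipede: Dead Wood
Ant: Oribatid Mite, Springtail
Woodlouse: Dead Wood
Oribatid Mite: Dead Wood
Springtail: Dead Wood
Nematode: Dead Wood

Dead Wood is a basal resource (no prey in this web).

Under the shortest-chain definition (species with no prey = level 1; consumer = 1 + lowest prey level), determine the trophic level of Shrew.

Dead Wood has no prey (basal) → level 1.
Woodlouse eats Dead Wood → level 2.
Rove Beetle eats Woodlouse → level 3.
Shrew eats Rove Beetle → level 4.
No prey of Shrew is below level 3, so 4 is the minimum.

Trophic level 4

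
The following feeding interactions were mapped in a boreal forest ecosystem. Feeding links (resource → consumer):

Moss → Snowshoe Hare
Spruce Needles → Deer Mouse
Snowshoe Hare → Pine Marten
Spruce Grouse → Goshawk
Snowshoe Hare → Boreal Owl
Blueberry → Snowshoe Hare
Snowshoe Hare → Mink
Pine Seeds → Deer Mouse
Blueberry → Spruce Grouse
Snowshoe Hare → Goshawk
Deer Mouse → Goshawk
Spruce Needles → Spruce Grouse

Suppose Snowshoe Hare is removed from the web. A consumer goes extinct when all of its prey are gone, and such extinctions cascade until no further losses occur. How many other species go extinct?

3

Remove Snowshoe Hare.
Round 1: Mink (all prey gone), Pine Marten (all prey gone), Boreal Owl (all prey gone) → extinct.
No further losses. Total secondary extinctions: 3.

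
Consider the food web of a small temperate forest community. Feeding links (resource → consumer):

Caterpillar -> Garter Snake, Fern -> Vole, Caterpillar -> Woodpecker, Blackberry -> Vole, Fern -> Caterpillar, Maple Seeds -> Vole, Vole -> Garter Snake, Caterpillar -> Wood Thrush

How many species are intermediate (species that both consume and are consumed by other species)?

Intermediate species (has both prey and predators): Caterpillar, Vole.
Count: 2.

2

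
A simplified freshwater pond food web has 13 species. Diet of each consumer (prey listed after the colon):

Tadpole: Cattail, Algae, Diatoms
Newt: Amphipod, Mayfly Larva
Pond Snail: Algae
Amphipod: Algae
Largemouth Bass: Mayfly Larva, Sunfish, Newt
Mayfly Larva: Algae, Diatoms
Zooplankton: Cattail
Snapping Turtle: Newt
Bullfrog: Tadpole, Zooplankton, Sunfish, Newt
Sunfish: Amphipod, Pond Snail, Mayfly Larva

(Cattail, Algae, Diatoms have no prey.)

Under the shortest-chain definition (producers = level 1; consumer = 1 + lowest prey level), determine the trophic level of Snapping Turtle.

Trophic level 4

Algae is a producer → level 1.
Amphipod eats Algae → level 2.
Newt eats Amphipod → level 3.
Snapping Turtle eats Newt → level 4.
No prey of Snapping Turtle is below level 3, so 4 is the minimum.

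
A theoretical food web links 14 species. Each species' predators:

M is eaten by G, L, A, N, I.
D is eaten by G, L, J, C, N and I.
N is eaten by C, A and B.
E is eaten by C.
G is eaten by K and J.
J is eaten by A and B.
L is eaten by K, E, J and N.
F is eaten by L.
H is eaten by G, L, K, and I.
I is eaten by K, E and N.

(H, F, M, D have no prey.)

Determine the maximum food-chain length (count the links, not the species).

One longest chain: H → G → J → B.
It has 4 species and 3 links.

3 links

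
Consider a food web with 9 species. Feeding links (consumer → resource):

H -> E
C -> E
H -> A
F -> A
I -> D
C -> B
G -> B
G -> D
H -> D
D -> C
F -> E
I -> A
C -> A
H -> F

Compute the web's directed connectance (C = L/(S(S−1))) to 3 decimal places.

C = 0.194

The web has S = 9 species and L = 14 feeding links.
C = L / (S(S−1)) = 14 / 72 = 0.1944 ≈ 0.194.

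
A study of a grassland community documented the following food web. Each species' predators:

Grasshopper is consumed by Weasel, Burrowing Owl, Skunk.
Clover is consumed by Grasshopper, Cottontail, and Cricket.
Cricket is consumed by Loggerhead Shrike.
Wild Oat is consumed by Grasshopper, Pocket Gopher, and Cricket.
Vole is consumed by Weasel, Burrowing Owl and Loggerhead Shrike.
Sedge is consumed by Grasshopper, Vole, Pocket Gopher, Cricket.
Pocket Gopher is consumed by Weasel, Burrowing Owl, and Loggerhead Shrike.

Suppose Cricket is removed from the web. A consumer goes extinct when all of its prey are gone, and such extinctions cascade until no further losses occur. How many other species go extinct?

0

Remove Cricket.
Every predator of it retains at least one other prey: Loggerhead Shrike still has Pocket Gopher, Vole.
No consumer loses all prey, so no secondary extinctions occur.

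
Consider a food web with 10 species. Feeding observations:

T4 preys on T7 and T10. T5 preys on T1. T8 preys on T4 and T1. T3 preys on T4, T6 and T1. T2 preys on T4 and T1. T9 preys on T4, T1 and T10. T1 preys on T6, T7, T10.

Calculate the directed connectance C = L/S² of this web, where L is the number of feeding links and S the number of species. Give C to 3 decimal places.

The web has S = 10 species and L = 16 feeding links.
C = L / S² = 16 / 100 = 0.1600 ≈ 0.160.

C = 0.160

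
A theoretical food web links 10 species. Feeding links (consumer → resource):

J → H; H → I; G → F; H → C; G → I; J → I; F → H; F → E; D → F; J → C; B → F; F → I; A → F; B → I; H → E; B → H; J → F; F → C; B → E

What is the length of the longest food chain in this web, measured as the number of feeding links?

3 links

One longest chain: C → H → F → D.
It has 4 species and 3 links.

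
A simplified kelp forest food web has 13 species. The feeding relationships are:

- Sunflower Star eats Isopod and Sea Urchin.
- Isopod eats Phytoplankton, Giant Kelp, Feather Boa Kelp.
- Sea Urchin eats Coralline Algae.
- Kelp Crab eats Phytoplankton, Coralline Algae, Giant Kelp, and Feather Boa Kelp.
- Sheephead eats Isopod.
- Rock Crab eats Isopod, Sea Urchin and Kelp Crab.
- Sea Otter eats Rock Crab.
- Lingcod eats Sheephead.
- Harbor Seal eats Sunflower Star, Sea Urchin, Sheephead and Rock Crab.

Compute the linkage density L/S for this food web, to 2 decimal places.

L/S = 1.54

There are L = 20 links among S = 13 species.
L/S = 20/13 = 1.5385 ≈ 1.54.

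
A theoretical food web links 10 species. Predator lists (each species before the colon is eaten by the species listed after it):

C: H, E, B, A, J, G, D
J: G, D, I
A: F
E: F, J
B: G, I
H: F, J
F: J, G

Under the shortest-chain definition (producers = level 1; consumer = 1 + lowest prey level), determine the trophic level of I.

C is a producer → level 1.
B eats C → level 2.
I eats B → level 3.
No prey of I is below level 2, so 3 is the minimum.

Trophic level 3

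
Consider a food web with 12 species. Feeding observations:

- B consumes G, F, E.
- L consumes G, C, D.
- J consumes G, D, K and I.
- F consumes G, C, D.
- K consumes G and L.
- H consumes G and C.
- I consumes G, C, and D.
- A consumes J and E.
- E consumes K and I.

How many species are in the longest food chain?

One longest chain: C → L → K → E → B.
It has 5 species and 4 links.

5 species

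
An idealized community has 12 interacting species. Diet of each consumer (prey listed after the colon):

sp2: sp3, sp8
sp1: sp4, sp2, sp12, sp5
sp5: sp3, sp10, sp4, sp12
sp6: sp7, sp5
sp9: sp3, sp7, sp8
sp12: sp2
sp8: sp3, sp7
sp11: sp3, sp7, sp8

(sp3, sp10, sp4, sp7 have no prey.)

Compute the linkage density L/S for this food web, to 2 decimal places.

L/S = 1.75

There are L = 21 links among S = 12 species.
L/S = 21/12 = 1.7500 ≈ 1.75.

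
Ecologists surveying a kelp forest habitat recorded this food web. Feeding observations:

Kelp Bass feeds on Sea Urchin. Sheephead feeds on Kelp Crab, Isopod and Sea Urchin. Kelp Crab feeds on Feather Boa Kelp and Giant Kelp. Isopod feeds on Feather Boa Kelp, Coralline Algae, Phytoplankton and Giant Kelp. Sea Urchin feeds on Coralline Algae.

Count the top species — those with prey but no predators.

2

Top species (has prey, but nothing eats it): Sheephead, Kelp Bass.
Count: 2.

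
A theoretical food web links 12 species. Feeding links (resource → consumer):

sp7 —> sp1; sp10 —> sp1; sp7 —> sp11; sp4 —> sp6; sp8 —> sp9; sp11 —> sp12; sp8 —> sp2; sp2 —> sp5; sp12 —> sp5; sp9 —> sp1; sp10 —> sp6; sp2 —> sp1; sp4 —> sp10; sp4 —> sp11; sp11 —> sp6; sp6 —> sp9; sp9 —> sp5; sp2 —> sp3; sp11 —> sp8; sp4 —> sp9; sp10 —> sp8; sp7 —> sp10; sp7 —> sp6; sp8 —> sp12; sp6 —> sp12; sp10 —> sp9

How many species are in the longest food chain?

One longest chain: sp7 → sp10 → sp6 → sp9 → sp1.
It has 5 species and 4 links.

5 species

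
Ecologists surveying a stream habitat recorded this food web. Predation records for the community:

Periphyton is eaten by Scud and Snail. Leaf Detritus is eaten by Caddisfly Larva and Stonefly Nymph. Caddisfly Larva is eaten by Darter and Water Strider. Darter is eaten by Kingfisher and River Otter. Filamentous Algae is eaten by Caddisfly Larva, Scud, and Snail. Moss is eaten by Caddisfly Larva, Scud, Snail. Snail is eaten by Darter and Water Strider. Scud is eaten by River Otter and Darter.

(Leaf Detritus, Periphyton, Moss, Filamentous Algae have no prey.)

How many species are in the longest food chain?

One longest chain: Periphyton → Scud → Darter → River Otter.
It has 4 species and 3 links.

4 species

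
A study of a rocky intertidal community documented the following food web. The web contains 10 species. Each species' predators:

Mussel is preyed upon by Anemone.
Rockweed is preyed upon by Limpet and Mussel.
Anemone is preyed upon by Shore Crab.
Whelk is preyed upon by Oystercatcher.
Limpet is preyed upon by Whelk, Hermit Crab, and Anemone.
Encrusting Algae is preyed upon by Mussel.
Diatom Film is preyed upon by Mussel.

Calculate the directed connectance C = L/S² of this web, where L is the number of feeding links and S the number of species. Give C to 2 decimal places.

C = 0.10

The web has S = 10 species and L = 10 feeding links.
C = L / S² = 10 / 100 = 0.1000 ≈ 0.10.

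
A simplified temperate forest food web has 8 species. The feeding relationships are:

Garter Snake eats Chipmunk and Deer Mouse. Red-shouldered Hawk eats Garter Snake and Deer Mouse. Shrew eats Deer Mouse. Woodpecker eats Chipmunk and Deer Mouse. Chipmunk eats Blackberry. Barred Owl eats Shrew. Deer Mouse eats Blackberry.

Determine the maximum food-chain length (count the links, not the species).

3 links

One longest chain: Blackberry → Deer Mouse → Shrew → Barred Owl.
It has 4 species and 3 links.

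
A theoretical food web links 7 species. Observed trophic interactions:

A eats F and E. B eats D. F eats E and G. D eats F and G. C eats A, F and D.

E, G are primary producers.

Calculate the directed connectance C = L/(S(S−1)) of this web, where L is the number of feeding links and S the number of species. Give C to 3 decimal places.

C = 0.238

The web has S = 7 species and L = 10 feeding links.
C = L / (S(S−1)) = 10 / 42 = 0.2381 ≈ 0.238.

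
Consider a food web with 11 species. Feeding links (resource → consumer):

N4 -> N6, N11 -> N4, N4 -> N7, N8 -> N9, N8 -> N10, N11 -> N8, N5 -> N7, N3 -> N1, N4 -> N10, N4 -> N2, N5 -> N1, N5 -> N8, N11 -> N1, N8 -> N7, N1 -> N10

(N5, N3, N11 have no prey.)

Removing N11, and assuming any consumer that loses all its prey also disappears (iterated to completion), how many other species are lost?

Remove N11.
Round 1: N4 (all prey gone) → extinct.
Round 2: N6 (all prey gone), N2 (all prey gone) → extinct.
No further losses. Total secondary extinctions: 3.

3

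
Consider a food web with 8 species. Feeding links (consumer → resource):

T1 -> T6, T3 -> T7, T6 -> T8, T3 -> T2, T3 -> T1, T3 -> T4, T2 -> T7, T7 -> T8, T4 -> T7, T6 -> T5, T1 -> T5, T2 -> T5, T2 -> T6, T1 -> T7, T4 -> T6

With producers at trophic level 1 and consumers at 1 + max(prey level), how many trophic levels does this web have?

Producers (level 1): T5, T8.
T5 → T6 → T2 → T3 gives T3 level 4.
No species has a prey at level 4, so no species reaches level 5.

4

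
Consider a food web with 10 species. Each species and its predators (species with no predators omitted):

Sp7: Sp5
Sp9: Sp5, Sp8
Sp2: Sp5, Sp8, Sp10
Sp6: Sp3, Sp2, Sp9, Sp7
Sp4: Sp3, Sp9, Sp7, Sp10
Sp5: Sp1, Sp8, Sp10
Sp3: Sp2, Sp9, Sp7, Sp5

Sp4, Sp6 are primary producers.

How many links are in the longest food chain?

4 links

One longest chain: Sp4 → Sp3 → Sp2 → Sp5 → Sp1.
It has 5 species and 4 links.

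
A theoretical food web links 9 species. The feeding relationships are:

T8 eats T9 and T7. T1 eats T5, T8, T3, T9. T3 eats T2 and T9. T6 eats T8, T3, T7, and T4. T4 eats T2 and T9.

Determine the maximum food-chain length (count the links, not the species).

2 links

One longest chain: T9 → T3 → T1.
It has 3 species and 2 links.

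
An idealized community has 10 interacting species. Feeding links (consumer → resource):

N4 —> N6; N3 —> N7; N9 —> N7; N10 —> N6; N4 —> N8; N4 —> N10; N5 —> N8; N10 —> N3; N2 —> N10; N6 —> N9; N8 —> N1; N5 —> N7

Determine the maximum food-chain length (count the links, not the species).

4 links

One longest chain: N7 → N9 → N6 → N10 → N4.
It has 5 species and 4 links.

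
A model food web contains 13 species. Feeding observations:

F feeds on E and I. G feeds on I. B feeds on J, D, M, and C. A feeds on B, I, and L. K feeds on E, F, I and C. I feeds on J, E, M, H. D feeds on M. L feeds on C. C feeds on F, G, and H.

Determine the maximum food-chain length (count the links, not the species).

One longest chain: J → I → F → C → B → A.
It has 6 species and 5 links.

5 links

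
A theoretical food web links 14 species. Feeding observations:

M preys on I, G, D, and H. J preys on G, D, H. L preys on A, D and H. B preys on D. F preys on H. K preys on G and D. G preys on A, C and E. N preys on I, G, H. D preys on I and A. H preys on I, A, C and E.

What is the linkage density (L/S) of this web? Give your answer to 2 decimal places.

L/S = 1.86

There are L = 26 links among S = 14 species.
L/S = 26/14 = 1.8571 ≈ 1.86.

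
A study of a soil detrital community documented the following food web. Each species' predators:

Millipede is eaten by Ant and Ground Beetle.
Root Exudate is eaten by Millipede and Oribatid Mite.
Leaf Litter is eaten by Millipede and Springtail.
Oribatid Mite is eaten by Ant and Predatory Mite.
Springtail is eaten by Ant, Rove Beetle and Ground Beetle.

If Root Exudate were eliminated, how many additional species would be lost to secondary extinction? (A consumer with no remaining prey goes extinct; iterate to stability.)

Remove Root Exudate.
Round 1: Oribatid Mite (all prey gone) → extinct.
Round 2: Predatory Mite (all prey gone) → extinct.
No further losses. Total secondary extinctions: 2.

2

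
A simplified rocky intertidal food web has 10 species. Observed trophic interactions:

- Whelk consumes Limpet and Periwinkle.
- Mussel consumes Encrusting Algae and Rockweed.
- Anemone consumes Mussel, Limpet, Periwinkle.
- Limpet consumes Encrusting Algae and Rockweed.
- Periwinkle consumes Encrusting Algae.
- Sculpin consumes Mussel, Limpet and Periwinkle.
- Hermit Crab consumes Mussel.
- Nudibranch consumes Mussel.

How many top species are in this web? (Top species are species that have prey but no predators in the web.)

5

Top species (has prey, but nothing eats it): Anemone, Nudibranch, Whelk, Hermit Crab, Sculpin.
Count: 5.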